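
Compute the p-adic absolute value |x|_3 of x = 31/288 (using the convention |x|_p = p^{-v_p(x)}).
|31/288|_3 = 9

Step 1 — compute v_3(x) by factoring powers of 3 out of the numerator and denominator: v_3(31/288) = -2. Step 2 — apply |x|_p = p^{-v_p(x)} = 3^{2} = 9.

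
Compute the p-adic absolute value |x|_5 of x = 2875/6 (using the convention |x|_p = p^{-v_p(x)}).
|2875/6|_5 = 1/125

Step 1 — compute v_5(x) by factoring powers of 5 out of the numerator and denominator: v_5(2875/6) = 3. Step 2 — apply |x|_p = p^{-v_p(x)} = 5^{-3} = 1/125.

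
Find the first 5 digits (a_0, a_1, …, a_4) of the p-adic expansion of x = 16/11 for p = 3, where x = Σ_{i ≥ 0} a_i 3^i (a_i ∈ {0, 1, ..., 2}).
(a_0, …, a_4) = (2, 2, 2, 1, 1)

v_3(16/11) = 0 (numerator and denominator both coprime to 3), so x ∈ ℤ_3^×. Compute digits iteratively via a_i = x_i mod 3, x_{i+1} = (x_i − a_i)/3, with x_0 = x:
  x_0 = 16/11;  a_0 = 2;  x_1 = (x_0 − 2)/3 = -2/11
  x_1 = -2/11;  a_1 = 2;  x_2 = (x_1 − 2)/3 = -8/11
  x_2 = -8/11;  a_2 = 2;  x_3 = (x_2 − 2)/3 = -10/11
  x_3 = -10/11;  a_3 = 1;  x_4 = (x_3 − 1)/3 = -7/11
  x_4 = -7/11;  a_4 = 1;  x_5 = (x_4 − 1)/3 = -6/11
Digits: (2, 2, 2, 1, 1).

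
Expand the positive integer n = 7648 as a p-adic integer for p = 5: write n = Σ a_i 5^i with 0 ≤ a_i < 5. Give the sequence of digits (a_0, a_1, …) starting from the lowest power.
(a_0, a_1, …) = (3, 4, 0, 1, 2, 2)

Repeated division by 5 gives the digits low-to-high: 7648 = 3 + 4·5^1 + 1·5^3 + 2·5^4 + 2·5^5. Digit sequence: (3, 4, 0, 1, 2, 2).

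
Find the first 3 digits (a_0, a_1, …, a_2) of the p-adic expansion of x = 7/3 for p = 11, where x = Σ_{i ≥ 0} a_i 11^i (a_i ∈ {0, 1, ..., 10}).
(a_0, …, a_2) = (6, 7, 3)

v_11(7/3) = 0 (numerator and denominator both coprime to 11), so x ∈ ℤ_11^×. Compute digits iteratively via a_i = x_i mod 11, x_{i+1} = (x_i − a_i)/11, with x_0 = x:
  x_0 = 7/3;  a_0 = 6;  x_1 = (x_0 − 6)/11 = -1/3
  x_1 = -1/3;  a_1 = 7;  x_2 = (x_1 − 7)/11 = -2/3
  x_2 = -2/3;  a_2 = 3;  x_3 = (x_2 − 3)/11 = -1/3
Digits: (6, 7, 3).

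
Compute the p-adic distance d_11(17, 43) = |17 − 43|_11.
d_11(17, 43) = 1

Step 1 — x − y = 17 − 43 = -26. Step 2 — v_11(-26) = 0 (factor: -26 = −(11^0 · 26); the sign does not affect v_p). Step 3 — |x − y|_11 = 11^{0} = 1.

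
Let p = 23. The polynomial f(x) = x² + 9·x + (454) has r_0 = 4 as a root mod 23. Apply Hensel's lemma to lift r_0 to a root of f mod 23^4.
r_3 = 139039 (mod 279841)

Hensel: r_{i+1} = r_i − f(r_i)·(f′(r_i))^{-1} mod 23^{i+2}, f′(x) = 2x + 9. Iterate:
  r_0 = 4 (mod 23)
  r_1 = 441 (mod 529)
  r_2 = 5202 (mod 12167)
  r_3 = 139039 (mod 279841)
Final: r = 139039 satisfies f(r) ≡ 0 mod 23^4.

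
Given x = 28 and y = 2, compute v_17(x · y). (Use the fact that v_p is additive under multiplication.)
v_17(56) = 0

v_p(x) = 0 (factor: 28 = 17^0 · 28); v_p(y) = 0 (factor: 2 = 17^0 · 2). Additivity: v_p(xy) = v_p(x) + v_p(y) = 0 + 0 = 0. (Direct check: xy = 56 = 17^0 · (56).)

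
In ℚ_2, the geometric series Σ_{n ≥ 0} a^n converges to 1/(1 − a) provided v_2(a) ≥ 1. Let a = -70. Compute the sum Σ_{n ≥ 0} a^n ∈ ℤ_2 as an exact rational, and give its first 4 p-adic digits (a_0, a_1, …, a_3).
Σ a^n = 1/(1 − a) = 1/71;  first 4 digits = (1, 1, 1, 0)

v_2(a) = 1 ≥ 1, so the series converges in ℤ_2 to 1/(1 − a) = 1/(1 − (-70)) = 1/71. Expand this rational in ℤ_2: compute digits iteratively via d_i = x_i mod 2, x_{i+1} = (x_i − d_i)/2. The first 4 digits are (1, 1, 1, 0).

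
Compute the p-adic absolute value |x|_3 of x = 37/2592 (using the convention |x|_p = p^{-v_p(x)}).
|37/2592|_3 = 81

Step 1 — compute v_3(x) by factoring powers of 3 out of the numerator and denominator: v_3(37/2592) = -4. Step 2 — apply |x|_p = p^{-v_p(x)} = 3^{4} = 81.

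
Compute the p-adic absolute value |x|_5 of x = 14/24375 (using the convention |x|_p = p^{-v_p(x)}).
|14/24375|_5 = 625

Step 1 — compute v_5(x) by factoring powers of 5 out of the numerator and denominator: v_5(14/24375) = -4. Step 2 — apply |x|_p = p^{-v_p(x)} = 5^{4} = 625.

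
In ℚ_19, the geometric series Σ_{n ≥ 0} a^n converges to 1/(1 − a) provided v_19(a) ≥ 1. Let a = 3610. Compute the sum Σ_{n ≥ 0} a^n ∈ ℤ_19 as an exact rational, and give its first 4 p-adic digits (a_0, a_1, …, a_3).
Σ a^n = 1/(1 − a) = -1/3609;  first 4 digits = (1, 0, 10, 0)

v_19(a) = 2 ≥ 1, so the series converges in ℤ_19 to 1/(1 − a) = 1/(1 − 3610) = -1/3609. Expand this rational in ℤ_19: compute digits iteratively via d_i = x_i mod 19, x_{i+1} = (x_i − d_i)/19. The first 4 digits are (1, 0, 10, 0).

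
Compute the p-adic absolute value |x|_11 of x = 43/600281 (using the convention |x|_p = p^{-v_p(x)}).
|43/600281|_11 = 14641

Step 1 — compute v_11(x) by factoring powers of 11 out of the numerator and denominator: v_11(43/600281) = -4. Step 2 — apply |x|_p = p^{-v_p(x)} = 11^{4} = 14641.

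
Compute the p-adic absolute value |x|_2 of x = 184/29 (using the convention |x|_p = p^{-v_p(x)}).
|184/29|_2 = 1/8

Step 1 — compute v_2(x) by factoring powers of 2 out of the numerator and denominator: v_2(184/29) = 3. Step 2 — apply |x|_p = p^{-v_p(x)} = 2^{-3} = 1/8.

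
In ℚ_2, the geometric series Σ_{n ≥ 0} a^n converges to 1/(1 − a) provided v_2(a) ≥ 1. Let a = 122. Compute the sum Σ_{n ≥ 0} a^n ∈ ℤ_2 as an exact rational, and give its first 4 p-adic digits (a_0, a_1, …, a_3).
Σ a^n = 1/(1 − a) = -1/121;  first 4 digits = (1, 1, 1, 0)

v_2(a) = 1 ≥ 1, so the series converges in ℤ_2 to 1/(1 − a) = 1/(1 − 122) = -1/121. Expand this rational in ℤ_2: compute digits iteratively via d_i = x_i mod 2, x_{i+1} = (x_i − d_i)/2. The first 4 digits are (1, 1, 1, 0).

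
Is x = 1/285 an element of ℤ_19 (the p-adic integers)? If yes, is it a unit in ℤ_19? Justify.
x ∉ ℤ_19 (v_19(x) = -1 < 0)

ℤ_19 = {x ∈ ℚ_19 : v_19(x) ≥ 0} and ℤ_19^× = {x ∈ ℤ_19 : v_19(x) = 0}. Here v_19(1/285) = v_19(num) − v_19(den) = -1; compare against these criteria.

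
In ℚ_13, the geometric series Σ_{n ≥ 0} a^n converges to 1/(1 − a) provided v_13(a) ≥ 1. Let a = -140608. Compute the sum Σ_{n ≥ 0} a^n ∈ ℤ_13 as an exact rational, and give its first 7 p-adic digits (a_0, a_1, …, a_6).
Σ a^n = 1/(1 − a) = 1/140609;  first 7 digits = (1, 0, 0, 1, 8, 12, 0)

v_13(a) = 3 ≥ 1, so the series converges in ℤ_13 to 1/(1 − a) = 1/(1 − (-140608)) = 1/140609. Expand this rational in ℤ_13: compute digits iteratively via d_i = x_i mod 13, x_{i+1} = (x_i − d_i)/13. The first 7 digits are (1, 0, 0, 1, 8, 12, 0).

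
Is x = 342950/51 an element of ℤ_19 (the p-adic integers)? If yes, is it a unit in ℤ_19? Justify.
x ∈ ℤ_19 but not a unit; v_19(x) = 3 > 0

ℤ_19 = {x ∈ ℚ_19 : v_19(x) ≥ 0} and ℤ_19^× = {x ∈ ℤ_19 : v_19(x) = 0}. Here v_19(342950/51) = v_19(num) − v_19(den) = 3; compare against these criteria.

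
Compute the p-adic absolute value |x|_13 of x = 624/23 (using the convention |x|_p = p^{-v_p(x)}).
|624/23|_13 = 1/13

Step 1 — compute v_13(x) by factoring powers of 13 out of the numerator and denominator: v_13(624/23) = 1. Step 2 — apply |x|_p = p^{-v_p(x)} = 13^{-1} = 1/13.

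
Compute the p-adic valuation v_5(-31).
v_5(-31) = 0

v_5(n) is the largest exponent k such that 5^k divides n. Factor out: -31 = -5^0 · 31. (Sign doesn't affect v_p.) So v_5(-31) = 0.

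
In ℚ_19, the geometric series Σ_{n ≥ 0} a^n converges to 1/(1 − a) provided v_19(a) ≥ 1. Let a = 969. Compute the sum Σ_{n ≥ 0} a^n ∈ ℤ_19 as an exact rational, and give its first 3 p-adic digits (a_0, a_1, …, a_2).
Σ a^n = 1/(1 − a) = -1/968;  first 3 digits = (1, 13, 0)

v_19(a) = 1 ≥ 1, so the series converges in ℤ_19 to 1/(1 − a) = 1/(1 − 969) = -1/968. Expand this rational in ℤ_19: compute digits iteratively via d_i = x_i mod 19, x_{i+1} = (x_i − d_i)/19. The first 3 digits are (1, 13, 0).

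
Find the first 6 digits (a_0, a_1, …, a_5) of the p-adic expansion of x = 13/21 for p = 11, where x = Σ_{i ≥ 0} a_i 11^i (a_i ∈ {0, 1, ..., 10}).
(a_0, …, a_5) = (9, 5, 0, 1, 2, 4)

v_11(13/21) = 0 (numerator and denominator both coprime to 11), so x ∈ ℤ_11^×. Compute digits iteratively via a_i = x_i mod 11, x_{i+1} = (x_i − a_i)/11, with x_0 = x:
  x_0 = 13/21;  a_0 = 9;  x_1 = (x_0 − 9)/11 = -16/21
  x_1 = -16/21;  a_1 = 5;  x_2 = (x_1 − 5)/11 = -11/21
  x_2 = -11/21;  a_2 = 0;  x_3 = (x_2 − 0)/11 = -1/21
  x_3 = -1/21;  a_3 = 1;  x_4 = (x_3 − 1)/11 = -2/21
  x_4 = -2/21;  a_4 = 2;  x_5 = (x_4 − 2)/11 = -4/21
  x_5 = -4/21;  a_5 = 4;  x_6 = (x_5 − 4)/11 = -8/21
Digits: (9, 5, 0, 1, 2, 4).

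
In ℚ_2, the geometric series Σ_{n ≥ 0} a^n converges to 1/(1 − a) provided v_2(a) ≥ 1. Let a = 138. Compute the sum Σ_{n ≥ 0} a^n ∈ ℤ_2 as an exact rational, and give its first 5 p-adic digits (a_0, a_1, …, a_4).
Σ a^n = 1/(1 − a) = -1/137;  first 5 digits = (1, 1, 1, 0, 0)

v_2(a) = 1 ≥ 1, so the series converges in ℤ_2 to 1/(1 − a) = 1/(1 − 138) = -1/137. Expand this rational in ℤ_2: compute digits iteratively via d_i = x_i mod 2, x_{i+1} = (x_i − d_i)/2. The first 5 digits are (1, 1, 1, 0, 0).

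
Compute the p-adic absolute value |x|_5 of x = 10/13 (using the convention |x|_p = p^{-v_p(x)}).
|10/13|_5 = 1/5

Step 1 — compute v_5(x) by factoring powers of 5 out of the numerator and denominator: v_5(10/13) = 1. Step 2 — apply |x|_p = p^{-v_p(x)} = 5^{-1} = 1/5.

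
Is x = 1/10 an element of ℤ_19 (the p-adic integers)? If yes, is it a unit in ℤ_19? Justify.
x ∈ ℤ_19^× (unit); v_19(x) = 0

ℤ_19 = {x ∈ ℚ_19 : v_19(x) ≥ 0} and ℤ_19^× = {x ∈ ℤ_19 : v_19(x) = 0}. Here v_19(1/10) = v_19(num) − v_19(den) = 0; compare against these criteria.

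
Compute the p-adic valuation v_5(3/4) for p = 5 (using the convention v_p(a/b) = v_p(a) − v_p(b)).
v_5(3/4) = 0

Factor powers of 5 from the numerator and denominator of the reduced fraction: 3 = 5^0 · 3 and 4 = 5^0 · 4. Apply v_p(a/b) = v_p(a) − v_p(b): v_5(3/4) = 0 − 0 = 0.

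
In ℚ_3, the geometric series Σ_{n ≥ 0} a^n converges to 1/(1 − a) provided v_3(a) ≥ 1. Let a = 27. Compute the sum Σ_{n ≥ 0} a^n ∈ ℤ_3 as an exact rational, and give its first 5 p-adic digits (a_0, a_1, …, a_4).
Σ a^n = 1/(1 − a) = -1/26;  first 5 digits = (1, 0, 0, 1, 0)

v_3(a) = 3 ≥ 1, so the series converges in ℤ_3 to 1/(1 − a) = 1/(1 − 27) = -1/26. Expand this rational in ℤ_3: compute digits iteratively via d_i = x_i mod 3, x_{i+1} = (x_i − d_i)/3. The first 5 digits are (1, 0, 0, 1, 0).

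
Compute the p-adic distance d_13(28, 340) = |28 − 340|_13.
d_13(28, 340) = 1/13

Step 1 — x − y = 28 − 340 = -312. Step 2 — v_13(-312) = 1 (factor: -312 = −(13^1 · 24); the sign does not affect v_p). Step 3 — |x − y|_13 = 13^{-1} = 1/13.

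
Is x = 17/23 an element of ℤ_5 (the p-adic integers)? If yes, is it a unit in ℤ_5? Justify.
x ∈ ℤ_5^× (unit); v_5(x) = 0

ℤ_5 = {x ∈ ℚ_5 : v_5(x) ≥ 0} and ℤ_5^× = {x ∈ ℤ_5 : v_5(x) = 0}. Here v_5(17/23) = v_5(num) − v_5(den) = 0; compare against these criteria.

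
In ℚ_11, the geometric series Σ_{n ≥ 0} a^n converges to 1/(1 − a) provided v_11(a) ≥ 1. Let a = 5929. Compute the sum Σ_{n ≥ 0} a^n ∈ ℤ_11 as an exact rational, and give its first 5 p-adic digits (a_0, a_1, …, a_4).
Σ a^n = 1/(1 − a) = -1/5928;  first 5 digits = (1, 0, 5, 4, 3)

v_11(a) = 2 ≥ 1, so the series converges in ℤ_11 to 1/(1 − a) = 1/(1 − 5929) = -1/5928. Expand this rational in ℤ_11: compute digits iteratively via d_i = x_i mod 11, x_{i+1} = (x_i − d_i)/11. The first 5 digits are (1, 0, 5, 4, 3).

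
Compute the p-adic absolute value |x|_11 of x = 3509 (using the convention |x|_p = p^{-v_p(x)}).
|3509|_11 = 1/121

Step 1 — compute v_11(x) by factoring powers of 11 out of the numerator and denominator: v_11(3509) = 2. Step 2 — apply |x|_p = p^{-v_p(x)} = 11^{-2} = 1/121.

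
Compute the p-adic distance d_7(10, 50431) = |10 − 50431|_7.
d_7(10, 50431) = 1/16807

Step 1 — x − y = 10 − 50431 = -50421. Step 2 — v_7(-50421) = 5 (factor: -50421 = −(7^5 · 3); the sign does not affect v_p). Step 3 — |x − y|_7 = 7^{-5} = 1/16807.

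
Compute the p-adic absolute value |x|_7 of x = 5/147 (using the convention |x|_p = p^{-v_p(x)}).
|5/147|_7 = 49

Step 1 — compute v_7(x) by factoring powers of 7 out of the numerator and denominator: v_7(5/147) = -2. Step 2 — apply |x|_p = p^{-v_p(x)} = 7^{2} = 49.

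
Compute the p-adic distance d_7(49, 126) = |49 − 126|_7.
d_7(49, 126) = 1/7

Step 1 — x − y = 49 − 126 = -77. Step 2 — v_7(-77) = 1 (factor: -77 = −(7^1 · 11); the sign does not affect v_p). Step 3 — |x − y|_7 = 7^{-1} = 1/7.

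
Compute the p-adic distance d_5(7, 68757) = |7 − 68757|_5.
d_5(7, 68757) = 1/3125

Step 1 — x − y = 7 − 68757 = -68750. Step 2 — v_5(-68750) = 5 (factor: -68750 = −(5^5 · 22); the sign does not affect v_p). Step 3 — |x − y|_5 = 5^{-5} = 1/3125.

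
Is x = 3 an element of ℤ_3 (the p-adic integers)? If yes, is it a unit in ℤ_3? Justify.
x ∈ ℤ_3 but not a unit; v_3(x) = 1 > 0

ℤ_3 = {x ∈ ℚ_3 : v_3(x) ≥ 0} and ℤ_3^× = {x ∈ ℤ_3 : v_3(x) = 0}. Here v_3(3) = v_3(num) − v_3(den) = 1; compare against these criteria.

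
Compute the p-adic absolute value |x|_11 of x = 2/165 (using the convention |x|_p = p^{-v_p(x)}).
|2/165|_11 = 11

Step 1 — compute v_11(x) by factoring powers of 11 out of the numerator and denominator: v_11(2/165) = -1. Step 2 — apply |x|_p = p^{-v_p(x)} = 11^{1} = 11.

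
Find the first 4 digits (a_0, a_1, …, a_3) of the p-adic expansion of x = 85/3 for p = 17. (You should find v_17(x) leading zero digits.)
(a_0, …, a_3) = (0, 13, 5, 11)

v_17(85/3) = 1, so a_0 = ... = a_0 = 0. Factor out: x = 17^1 · u with u = 5/3 a unit in ℤ_17. Expand u iteratively via a_{v+i} = u_i mod 17, u_{i+1} = (u_i − a_{v+i})/17:
  u_0 = 5/3;  a_1 = 13;  u_1 = (u_0 − 13)/17 = -2/3
  u_1 = -2/3;  a_2 = 5;  u_2 = (u_1 − 5)/17 = -1/3
  u_2 = -1/3;  a_3 = 11;  u_3 = (u_2 − 11)/17 = -2/3
Digits: (0, 13, 5, 11).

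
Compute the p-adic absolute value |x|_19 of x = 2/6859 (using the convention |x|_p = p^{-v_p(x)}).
|2/6859|_19 = 6859

Step 1 — compute v_19(x) by factoring powers of 19 out of the numerator and denominator: v_19(2/6859) = -3. Step 2 — apply |x|_p = p^{-v_p(x)} = 19^{3} = 6859.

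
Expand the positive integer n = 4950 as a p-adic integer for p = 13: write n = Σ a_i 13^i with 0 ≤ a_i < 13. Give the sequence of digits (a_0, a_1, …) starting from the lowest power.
(a_0, a_1, …) = (10, 3, 3, 2)

Repeated division by 13 gives the digits low-to-high: 4950 = 10 + 3·13^1 + 3·13^2 + 2·13^3. Digit sequence: (10, 3, 3, 2).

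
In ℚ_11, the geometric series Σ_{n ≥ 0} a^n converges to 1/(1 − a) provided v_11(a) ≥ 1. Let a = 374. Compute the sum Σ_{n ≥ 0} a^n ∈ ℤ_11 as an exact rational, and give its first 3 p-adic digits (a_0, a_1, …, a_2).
Σ a^n = 1/(1 − a) = -1/373;  first 3 digits = (1, 1, 4)

v_11(a) = 1 ≥ 1, so the series converges in ℤ_11 to 1/(1 − a) = 1/(1 − 374) = -1/373. Expand this rational in ℤ_11: compute digits iteratively via d_i = x_i mod 11, x_{i+1} = (x_i − d_i)/11. The first 3 digits are (1, 1, 4).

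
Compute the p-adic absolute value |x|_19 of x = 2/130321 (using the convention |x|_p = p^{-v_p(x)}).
|2/130321|_19 = 130321

Step 1 — compute v_19(x) by factoring powers of 19 out of the numerator and denominator: v_19(2/130321) = -4. Step 2 — apply |x|_p = p^{-v_p(x)} = 19^{4} = 130321.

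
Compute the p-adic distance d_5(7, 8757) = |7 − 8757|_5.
d_5(7, 8757) = 1/625

Step 1 — x − y = 7 − 8757 = -8750. Step 2 — v_5(-8750) = 4 (factor: -8750 = −(5^4 · 14); the sign does not affect v_p). Step 3 — |x − y|_5 = 5^{-4} = 1/625.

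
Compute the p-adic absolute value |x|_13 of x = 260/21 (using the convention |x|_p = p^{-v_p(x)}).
|260/21|_13 = 1/13

Step 1 — compute v_13(x) by factoring powers of 13 out of the numerator and denominator: v_13(260/21) = 1. Step 2 — apply |x|_p = p^{-v_p(x)} = 13^{-1} = 1/13.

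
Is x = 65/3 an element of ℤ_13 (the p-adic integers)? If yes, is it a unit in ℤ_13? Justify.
x ∈ ℤ_13 but not a unit; v_13(x) = 1 > 0

ℤ_13 = {x ∈ ℚ_13 : v_13(x) ≥ 0} and ℤ_13^× = {x ∈ ℤ_13 : v_13(x) = 0}. Here v_13(65/3) = v_13(num) − v_13(den) = 1; compare against these criteria.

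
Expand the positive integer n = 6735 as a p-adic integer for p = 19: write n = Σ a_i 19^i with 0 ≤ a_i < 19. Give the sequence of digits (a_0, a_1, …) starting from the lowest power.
(a_0, a_1, …) = (9, 12, 18)

Repeated division by 19 gives the digits low-to-high: 6735 = 9 + 12·19^1 + 18·19^2. Digit sequence: (9, 12, 18).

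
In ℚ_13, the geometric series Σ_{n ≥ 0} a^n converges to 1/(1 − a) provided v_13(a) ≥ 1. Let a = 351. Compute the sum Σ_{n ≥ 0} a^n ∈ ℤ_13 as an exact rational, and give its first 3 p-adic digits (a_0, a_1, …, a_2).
Σ a^n = 1/(1 − a) = -1/350;  first 3 digits = (1, 1, 3)

v_13(a) = 1 ≥ 1, so the series converges in ℤ_13 to 1/(1 − a) = 1/(1 − 351) = -1/350. Expand this rational in ℤ_13: compute digits iteratively via d_i = x_i mod 13, x_{i+1} = (x_i − d_i)/13. The first 3 digits are (1, 1, 3).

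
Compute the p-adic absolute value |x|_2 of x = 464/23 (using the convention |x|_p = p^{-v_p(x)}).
|464/23|_2 = 1/16

Step 1 — compute v_2(x) by factoring powers of 2 out of the numerator and denominator: v_2(464/23) = 4. Step 2 — apply |x|_p = p^{-v_p(x)} = 2^{-4} = 1/16.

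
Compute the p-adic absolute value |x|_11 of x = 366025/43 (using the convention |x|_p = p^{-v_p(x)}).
|366025/43|_11 = 1/14641

Step 1 — compute v_11(x) by factoring powers of 11 out of the numerator and denominator: v_11(366025/43) = 4. Step 2 — apply |x|_p = p^{-v_p(x)} = 11^{-4} = 1/14641.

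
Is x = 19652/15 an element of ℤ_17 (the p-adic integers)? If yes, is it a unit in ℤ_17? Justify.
x ∈ ℤ_17 but not a unit; v_17(x) = 3 > 0

ℤ_17 = {x ∈ ℚ_17 : v_17(x) ≥ 0} and ℤ_17^× = {x ∈ ℤ_17 : v_17(x) = 0}. Here v_17(19652/15) = v_17(num) − v_17(den) = 3; compare against these criteria.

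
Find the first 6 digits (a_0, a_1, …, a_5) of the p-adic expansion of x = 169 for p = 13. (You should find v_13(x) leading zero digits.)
(a_0, …, a_5) = (0, 0, 1, 0, 0, 0)

v_13(169) = 2, so a_0 = ... = a_1 = 0. Factor out: x = 13^2 · u with u = 1 a unit in ℤ_13. Expand u iteratively via a_{v+i} = u_i mod 13, u_{i+1} = (u_i − a_{v+i})/13:
  u_0 = 1;  a_2 = 1;  u_1 = (u_0 − 1)/13 = 0
  u_1 = 0;  a_3 = 0;  u_2 = (u_1 − 0)/13 = 0
  u_2 = 0;  a_4 = 0;  u_3 = (u_2 − 0)/13 = 0
  u_3 = 0;  a_5 = 0;  u_4 = (u_3 − 0)/13 = 0
Digits: (0, 0, 1, 0, 0, 0).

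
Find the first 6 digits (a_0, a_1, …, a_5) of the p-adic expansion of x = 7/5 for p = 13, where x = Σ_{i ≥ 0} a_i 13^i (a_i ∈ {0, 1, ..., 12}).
(a_0, …, a_5) = (4, 5, 10, 7, 2, 5)

v_13(7/5) = 0 (numerator and denominator both coprime to 13), so x ∈ ℤ_13^×. Compute digits iteratively via a_i = x_i mod 13, x_{i+1} = (x_i − a_i)/13, with x_0 = x:
  x_0 = 7/5;  a_0 = 4;  x_1 = (x_0 − 4)/13 = -1/5
  x_1 = -1/5;  a_1 = 5;  x_2 = (x_1 − 5)/13 = -2/5
  x_2 = -2/5;  a_2 = 10;  x_3 = (x_2 − 10)/13 = -4/5
  x_3 = -4/5;  a_3 = 7;  x_4 = (x_3 − 7)/13 = -3/5
  x_4 = -3/5;  a_4 = 2;  x_5 = (x_4 − 2)/13 = -1/5
  x_5 = -1/5;  a_5 = 5;  x_6 = (x_5 − 5)/13 = -2/5
Digits: (4, 5, 10, 7, 2, 5).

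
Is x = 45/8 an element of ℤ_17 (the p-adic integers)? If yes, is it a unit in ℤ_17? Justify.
x ∈ ℤ_17^× (unit); v_17(x) = 0

ℤ_17 = {x ∈ ℚ_17 : v_17(x) ≥ 0} and ℤ_17^× = {x ∈ ℤ_17 : v_17(x) = 0}. Here v_17(45/8) = v_17(num) − v_17(den) = 0; compare against these criteria.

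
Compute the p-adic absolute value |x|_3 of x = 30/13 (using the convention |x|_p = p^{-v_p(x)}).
|30/13|_3 = 1/3

Step 1 — compute v_3(x) by factoring powers of 3 out of the numerator and denominator: v_3(30/13) = 1. Step 2 — apply |x|_p = p^{-v_p(x)} = 3^{-1} = 1/3.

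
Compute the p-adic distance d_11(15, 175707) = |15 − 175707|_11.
d_11(15, 175707) = 1/14641

Step 1 — x − y = 15 − 175707 = -175692. Step 2 — v_11(-175692) = 4 (factor: -175692 = −(11^4 · 12); the sign does not affect v_p). Step 3 — |x − y|_11 = 11^{-4} = 1/14641.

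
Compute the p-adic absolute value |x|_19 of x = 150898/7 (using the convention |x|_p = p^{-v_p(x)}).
|150898/7|_19 = 1/6859

Step 1 — compute v_19(x) by factoring powers of 19 out of the numerator and denominator: v_19(150898/7) = 3. Step 2 — apply |x|_p = p^{-v_p(x)} = 19^{-3} = 1/6859.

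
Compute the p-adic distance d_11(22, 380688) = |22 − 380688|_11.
d_11(22, 380688) = 1/14641

Step 1 — x − y = 22 − 380688 = -380666. Step 2 — v_11(-380666) = 4 (factor: -380666 = −(11^4 · 26); the sign does not affect v_p). Step 3 — |x − y|_11 = 11^{-4} = 1/14641.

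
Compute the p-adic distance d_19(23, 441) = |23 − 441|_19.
d_19(23, 441) = 1/19

Step 1 — x − y = 23 − 441 = -418. Step 2 — v_19(-418) = 1 (factor: -418 = −(19^1 · 22); the sign does not affect v_p). Step 3 — |x − y|_19 = 19^{-1} = 1/19.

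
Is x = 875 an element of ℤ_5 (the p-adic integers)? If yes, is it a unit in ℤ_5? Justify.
x ∈ ℤ_5 but not a unit; v_5(x) = 3 > 0

ℤ_5 = {x ∈ ℚ_5 : v_5(x) ≥ 0} and ℤ_5^× = {x ∈ ℤ_5 : v_5(x) = 0}. Here v_5(875) = v_5(num) − v_5(den) = 3; compare against these criteria.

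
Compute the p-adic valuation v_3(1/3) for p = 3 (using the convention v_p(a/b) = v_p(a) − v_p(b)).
v_3(1/3) = -1

Factor powers of 3 from the numerator and denominator of the reduced fraction: 1 = 3^0 · 1 and 3 = 3^1 · 1. Apply v_p(a/b) = v_p(a) − v_p(b): v_3(1/3) = 0 − 1 = -1.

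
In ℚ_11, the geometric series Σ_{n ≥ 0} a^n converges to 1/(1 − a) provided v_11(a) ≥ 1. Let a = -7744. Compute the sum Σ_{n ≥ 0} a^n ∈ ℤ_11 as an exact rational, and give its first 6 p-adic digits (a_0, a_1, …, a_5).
Σ a^n = 1/(1 − a) = 1/7745;  first 6 digits = (1, 0, 2, 5, 3, 9)

v_11(a) = 2 ≥ 1, so the series converges in ℤ_11 to 1/(1 − a) = 1/(1 − (-7744)) = 1/7745. Expand this rational in ℤ_11: compute digits iteratively via d_i = x_i mod 11, x_{i+1} = (x_i − d_i)/11. The first 6 digits are (1, 0, 2, 5, 3, 9).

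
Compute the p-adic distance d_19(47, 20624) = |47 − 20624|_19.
d_19(47, 20624) = 1/6859

Step 1 — x − y = 47 − 20624 = -20577. Step 2 — v_19(-20577) = 3 (factor: -20577 = −(19^3 · 3); the sign does not affect v_p). Step 3 — |x − y|_19 = 19^{-3} = 1/6859.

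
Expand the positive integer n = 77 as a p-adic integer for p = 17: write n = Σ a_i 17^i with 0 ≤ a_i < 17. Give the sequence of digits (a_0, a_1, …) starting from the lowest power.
(a_0, a_1, …) = (9, 4)

Repeated division by 17 gives the digits low-to-high: 77 = 9 + 4·17^1. Digit sequence: (9, 4).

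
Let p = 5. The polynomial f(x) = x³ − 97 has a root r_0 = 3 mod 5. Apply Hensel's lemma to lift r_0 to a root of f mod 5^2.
r_1 = 13 (mod 25)

Hensel: r_{i+1} = r_i − f(r_i)/f′(r_i) mod 5^{i+2}, where f′(x) = 3x². Iterate:
  r_0 = 3 (mod 5)
  r_1 = 13 (mod 25)
Final: r = 13 with f(r) ≡ 0 mod 5^2.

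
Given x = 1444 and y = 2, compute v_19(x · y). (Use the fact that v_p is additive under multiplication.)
v_19(2888) = 2

v_p(x) = 2 (factor: 1444 = 19^2 · 4); v_p(y) = 0 (factor: 2 = 19^0 · 2). Additivity: v_p(xy) = v_p(x) + v_p(y) = 2 + 0 = 2. (Direct check: xy = 2888 = 19^2 · (8).)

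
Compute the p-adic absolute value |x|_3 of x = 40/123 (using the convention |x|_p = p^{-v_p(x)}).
|40/123|_3 = 3

Step 1 — compute v_3(x) by factoring powers of 3 out of the numerator and denominator: v_3(40/123) = -1. Step 2 — apply |x|_p = p^{-v_p(x)} = 3^{1} = 3.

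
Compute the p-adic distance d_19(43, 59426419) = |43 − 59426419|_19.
d_19(43, 59426419) = 1/2476099

Step 1 — x − y = 43 − 59426419 = -59426376. Step 2 — v_19(-59426376) = 5 (factor: -59426376 = −(19^5 · 24); the sign does not affect v_p). Step 3 — |x − y|_19 = 19^{-5} = 1/2476099.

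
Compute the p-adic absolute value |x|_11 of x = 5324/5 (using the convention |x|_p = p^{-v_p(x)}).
|5324/5|_11 = 1/1331

Step 1 — compute v_11(x) by factoring powers of 11 out of the numerator and denominator: v_11(5324/5) = 3. Step 2 — apply |x|_p = p^{-v_p(x)} = 11^{-3} = 1/1331.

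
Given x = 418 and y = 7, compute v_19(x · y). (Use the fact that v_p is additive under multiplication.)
v_19(2926) = 1

v_p(x) = 1 (factor: 418 = 19^1 · 22); v_p(y) = 0 (factor: 7 = 19^0 · 7). Additivity: v_p(xy) = v_p(x) + v_p(y) = 1 + 0 = 1. (Direct check: xy = 2926 = 19^1 · (154).)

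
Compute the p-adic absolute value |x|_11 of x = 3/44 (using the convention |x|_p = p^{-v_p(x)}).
|3/44|_11 = 11

Step 1 — compute v_11(x) by factoring powers of 11 out of the numerator and denominator: v_11(3/44) = -1. Step 2 — apply |x|_p = p^{-v_p(x)} = 11^{1} = 11.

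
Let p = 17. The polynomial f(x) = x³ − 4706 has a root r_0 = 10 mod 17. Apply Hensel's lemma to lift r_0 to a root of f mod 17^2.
r_1 = 163 (mod 289)

Hensel: r_{i+1} = r_i − f(r_i)/f′(r_i) mod 17^{i+2}, where f′(x) = 3x². Iterate:
  r_0 = 10 (mod 17)
  r_1 = 163 (mod 289)
Final: r = 163 with f(r) ≡ 0 mod 17^2.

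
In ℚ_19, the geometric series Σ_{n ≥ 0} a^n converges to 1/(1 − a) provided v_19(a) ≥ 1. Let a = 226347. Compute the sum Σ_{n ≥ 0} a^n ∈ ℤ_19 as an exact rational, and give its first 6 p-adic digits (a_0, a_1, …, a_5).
Σ a^n = 1/(1 − a) = -1/226346;  first 6 digits = (1, 0, 0, 14, 1, 0)

v_19(a) = 3 ≥ 1, so the series converges in ℤ_19 to 1/(1 − a) = 1/(1 − 226347) = -1/226346. Expand this rational in ℤ_19: compute digits iteratively via d_i = x_i mod 19, x_{i+1} = (x_i − d_i)/19. The first 6 digits are (1, 0, 0, 14, 1, 0).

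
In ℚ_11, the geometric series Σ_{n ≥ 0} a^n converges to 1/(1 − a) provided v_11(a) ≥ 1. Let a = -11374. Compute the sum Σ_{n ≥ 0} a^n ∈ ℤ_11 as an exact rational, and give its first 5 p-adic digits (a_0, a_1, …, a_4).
Σ a^n = 1/(1 − a) = 1/11375;  first 5 digits = (1, 0, 5, 2, 2)

v_11(a) = 2 ≥ 1, so the series converges in ℤ_11 to 1/(1 − a) = 1/(1 − (-11374)) = 1/11375. Expand this rational in ℤ_11: compute digits iteratively via d_i = x_i mod 11, x_{i+1} = (x_i − d_i)/11. The first 5 digits are (1, 0, 5, 2, 2).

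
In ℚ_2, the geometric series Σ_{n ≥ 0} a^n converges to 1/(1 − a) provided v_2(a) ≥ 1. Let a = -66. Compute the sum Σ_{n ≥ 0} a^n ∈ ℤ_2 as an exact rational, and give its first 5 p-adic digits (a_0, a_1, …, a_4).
Σ a^n = 1/(1 − a) = 1/67;  first 5 digits = (1, 1, 0, 1, 0)

v_2(a) = 1 ≥ 1, so the series converges in ℤ_2 to 1/(1 − a) = 1/(1 − (-66)) = 1/67. Expand this rational in ℤ_2: compute digits iteratively via d_i = x_i mod 2, x_{i+1} = (x_i − d_i)/2. The first 5 digits are (1, 1, 0, 1, 0).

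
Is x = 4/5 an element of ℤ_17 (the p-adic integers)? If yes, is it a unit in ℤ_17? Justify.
x ∈ ℤ_17^× (unit); v_17(x) = 0

ℤ_17 = {x ∈ ℚ_17 : v_17(x) ≥ 0} and ℤ_17^× = {x ∈ ℤ_17 : v_17(x) = 0}. Here v_17(4/5) = v_17(num) − v_17(den) = 0; compare against these criteria.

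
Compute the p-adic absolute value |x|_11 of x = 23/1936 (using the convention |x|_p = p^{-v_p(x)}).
|23/1936|_11 = 121

Step 1 — compute v_11(x) by factoring powers of 11 out of the numerator and denominator: v_11(23/1936) = -2. Step 2 — apply |x|_p = p^{-v_p(x)} = 11^{2} = 121.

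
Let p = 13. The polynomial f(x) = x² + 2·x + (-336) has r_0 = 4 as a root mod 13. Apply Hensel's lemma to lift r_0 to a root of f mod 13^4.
r_3 = 16969 (mod 28561)

Hensel: r_{i+1} = r_i − f(r_i)·(f′(r_i))^{-1} mod 13^{i+2}, f′(x) = 2x + 2. Iterate:
  r_0 = 4 (mod 13)
  r_1 = 69 (mod 169)
  r_2 = 1590 (mod 2197)
  r_3 = 16969 (mod 28561)
Final: r = 16969 satisfies f(r) ≡ 0 mod 13^4.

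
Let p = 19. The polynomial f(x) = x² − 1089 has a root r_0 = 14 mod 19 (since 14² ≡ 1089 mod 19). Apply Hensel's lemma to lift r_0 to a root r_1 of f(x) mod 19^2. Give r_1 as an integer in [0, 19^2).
r_1 = 33 (mod 361)

Hensel's recurrence: r_{i+1} = r_i − f(r_i)·(f′(r_i))^{-1} mod 19^{i+2}, with f′(x) = 2x. Iterate:
  r_0 = 14 (mod 19)
  r_1 = 33 (mod 361)
Final: r_1 = 33, and one checks f(r_1) ≡ 0 mod 19^2.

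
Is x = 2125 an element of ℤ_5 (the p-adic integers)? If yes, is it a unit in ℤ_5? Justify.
x ∈ ℤ_5 but not a unit; v_5(x) = 3 > 0

ℤ_5 = {x ∈ ℚ_5 : v_5(x) ≥ 0} and ℤ_5^× = {x ∈ ℤ_5 : v_5(x) = 0}. Here v_5(2125) = v_5(num) − v_5(den) = 3; compare against these criteria.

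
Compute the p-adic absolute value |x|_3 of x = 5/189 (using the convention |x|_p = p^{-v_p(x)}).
|5/189|_3 = 27

Step 1 — compute v_3(x) by factoring powers of 3 out of the numerator and denominator: v_3(5/189) = -3. Step 2 — apply |x|_p = p^{-v_p(x)} = 3^{3} = 27.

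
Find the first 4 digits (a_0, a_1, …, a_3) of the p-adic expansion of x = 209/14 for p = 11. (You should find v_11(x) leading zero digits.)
(a_0, …, a_3) = (0, 10, 0, 7)

v_11(209/14) = 1, so a_0 = ... = a_0 = 0. Factor out: x = 11^1 · u with u = 19/14 a unit in ℤ_11. Expand u iteratively via a_{v+i} = u_i mod 11, u_{i+1} = (u_i − a_{v+i})/11:
  u_0 = 19/14;  a_1 = 10;  u_1 = (u_0 − 10)/11 = -11/14
  u_1 = -11/14;  a_2 = 0;  u_2 = (u_1 − 0)/11 = -1/14
  u_2 = -1/14;  a_3 = 7;  u_3 = (u_2 − 7)/11 = -9/14
Digits: (0, 10, 0, 7).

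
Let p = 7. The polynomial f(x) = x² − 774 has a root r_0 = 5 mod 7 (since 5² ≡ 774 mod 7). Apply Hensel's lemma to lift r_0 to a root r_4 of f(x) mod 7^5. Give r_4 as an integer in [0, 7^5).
r_4 = 12864 (mod 16807)

Hensel's recurrence: r_{i+1} = r_i − f(r_i)·(f′(r_i))^{-1} mod 7^{i+2}, with f′(x) = 2x. Iterate:
  r_0 = 5 (mod 7)
  r_1 = 26 (mod 49)
  r_2 = 173 (mod 343)
  r_3 = 859 (mod 2401)
  r_4 = 12864 (mod 16807)
Final: r_4 = 12864, and one checks f(r_4) ≡ 0 mod 7^5.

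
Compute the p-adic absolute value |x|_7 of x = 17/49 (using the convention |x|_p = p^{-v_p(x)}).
|17/49|_7 = 49

Step 1 — compute v_7(x) by factoring powers of 7 out of the numerator and denominator: v_7(17/49) = -2. Step 2 — apply |x|_p = p^{-v_p(x)} = 7^{2} = 49.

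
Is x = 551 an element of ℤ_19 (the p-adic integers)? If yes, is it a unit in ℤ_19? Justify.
x ∈ ℤ_19 but not a unit; v_19(x) = 1 > 0

ℤ_19 = {x ∈ ℚ_19 : v_19(x) ≥ 0} and ℤ_19^× = {x ∈ ℤ_19 : v_19(x) = 0}. Here v_19(551) = v_19(num) − v_19(den) = 1; compare against these criteria.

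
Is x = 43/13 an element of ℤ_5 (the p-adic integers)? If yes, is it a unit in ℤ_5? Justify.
x ∈ ℤ_5^× (unit); v_5(x) = 0

ℤ_5 = {x ∈ ℚ_5 : v_5(x) ≥ 0} and ℤ_5^× = {x ∈ ℤ_5 : v_5(x) = 0}. Here v_5(43/13) = v_5(num) − v_5(den) = 0; compare against these criteria.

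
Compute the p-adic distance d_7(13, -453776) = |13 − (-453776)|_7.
d_7(13, -453776) = 1/16807

Step 1 — x − y = 13 − (-453776) = 453789. Step 2 — v_7(453789) = 5 (factor: 453789 = (7^5 · 27); the sign does not affect v_p). Step 3 — |x − y|_7 = 7^{-5} = 1/16807.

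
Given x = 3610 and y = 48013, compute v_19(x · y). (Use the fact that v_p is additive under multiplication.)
v_19(173326930) = 5

v_p(x) = 2 (factor: 3610 = 19^2 · 10); v_p(y) = 3 (factor: 48013 = 19^3 · 7). Additivity: v_p(xy) = v_p(x) + v_p(y) = 2 + 3 = 5. (Direct check: xy = 173326930 = 19^5 · (70).)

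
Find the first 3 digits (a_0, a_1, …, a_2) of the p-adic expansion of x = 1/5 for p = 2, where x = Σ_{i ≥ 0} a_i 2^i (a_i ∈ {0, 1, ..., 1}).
(a_0, …, a_2) = (1, 0, 1)

v_2(1/5) = 0 (numerator and denominator both coprime to 2), so x ∈ ℤ_2^×. Compute digits iteratively via a_i = x_i mod 2, x_{i+1} = (x_i − a_i)/2, with x_0 = x:
  x_0 = 1/5;  a_0 = 1;  x_1 = (x_0 − 1)/2 = -2/5
  x_1 = -2/5;  a_1 = 0;  x_2 = (x_1 − 0)/2 = -1/5
  x_2 = -1/5;  a_2 = 1;  x_3 = (x_2 − 1)/2 = -3/5
Digits: (1, 0, 1).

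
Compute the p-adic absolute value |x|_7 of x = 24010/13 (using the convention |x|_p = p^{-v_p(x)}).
|24010/13|_7 = 1/2401

Step 1 — compute v_7(x) by factoring powers of 7 out of the numerator and denominator: v_7(24010/13) = 4. Step 2 — apply |x|_p = p^{-v_p(x)} = 7^{-4} = 1/2401.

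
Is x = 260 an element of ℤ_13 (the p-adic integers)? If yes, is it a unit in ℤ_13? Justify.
x ∈ ℤ_13 but not a unit; v_13(x) = 1 > 0

ℤ_13 = {x ∈ ℚ_13 : v_13(x) ≥ 0} and ℤ_13^× = {x ∈ ℤ_13 : v_13(x) = 0}. Here v_13(260) = v_13(num) − v_13(den) = 1; compare against these criteria.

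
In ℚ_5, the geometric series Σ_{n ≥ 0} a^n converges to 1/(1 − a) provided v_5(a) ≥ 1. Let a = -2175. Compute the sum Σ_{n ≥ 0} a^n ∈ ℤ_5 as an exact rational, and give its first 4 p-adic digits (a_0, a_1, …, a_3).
Σ a^n = 1/(1 − a) = 1/2176;  first 4 digits = (1, 0, 3, 2)

v_5(a) = 2 ≥ 1, so the series converges in ℤ_5 to 1/(1 − a) = 1/(1 − (-2175)) = 1/2176. Expand this rational in ℤ_5: compute digits iteratively via d_i = x_i mod 5, x_{i+1} = (x_i − d_i)/5. The first 4 digits are (1, 0, 3, 2).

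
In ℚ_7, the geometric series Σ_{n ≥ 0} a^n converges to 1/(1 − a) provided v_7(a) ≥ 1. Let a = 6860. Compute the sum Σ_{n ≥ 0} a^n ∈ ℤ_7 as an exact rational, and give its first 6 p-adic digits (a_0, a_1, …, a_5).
Σ a^n = 1/(1 − a) = -1/6859;  first 6 digits = (1, 0, 0, 6, 2, 0)

v_7(a) = 3 ≥ 1, so the series converges in ℤ_7 to 1/(1 − a) = 1/(1 − 6860) = -1/6859. Expand this rational in ℤ_7: compute digits iteratively via d_i = x_i mod 7, x_{i+1} = (x_i − d_i)/7. The first 6 digits are (1, 0, 0, 6, 2, 0).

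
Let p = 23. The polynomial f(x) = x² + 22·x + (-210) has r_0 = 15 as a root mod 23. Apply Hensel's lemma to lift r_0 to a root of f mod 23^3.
r_2 = 3396 (mod 12167)

Hensel: r_{i+1} = r_i − f(r_i)·(f′(r_i))^{-1} mod 23^{i+2}, f′(x) = 2x + 22. Iterate:
  r_0 = 15 (mod 23)
  r_1 = 222 (mod 529)
  r_2 = 3396 (mod 12167)
Final: r = 3396 satisfies f(r) ≡ 0 mod 23^3.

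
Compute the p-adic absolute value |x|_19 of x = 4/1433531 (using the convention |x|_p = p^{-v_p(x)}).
|4/1433531|_19 = 130321

Step 1 — compute v_19(x) by factoring powers of 19 out of the numerator and denominator: v_19(4/1433531) = -4. Step 2 — apply |x|_p = p^{-v_p(x)} = 19^{4} = 130321.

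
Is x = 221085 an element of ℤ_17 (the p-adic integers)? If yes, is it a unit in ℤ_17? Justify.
x ∈ ℤ_17 but not a unit; v_17(x) = 3 > 0

ℤ_17 = {x ∈ ℚ_17 : v_17(x) ≥ 0} and ℤ_17^× = {x ∈ ℤ_17 : v_17(x) = 0}. Here v_17(221085) = v_17(num) − v_17(den) = 3; compare against these criteria.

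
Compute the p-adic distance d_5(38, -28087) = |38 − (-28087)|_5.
d_5(38, -28087) = 1/3125

Step 1 — x − y = 38 − (-28087) = 28125. Step 2 — v_5(28125) = 5 (factor: 28125 = (5^5 · 9); the sign does not affect v_p). Step 3 — |x − y|_5 = 5^{-5} = 1/3125.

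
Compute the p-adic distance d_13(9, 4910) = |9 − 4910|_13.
d_13(9, 4910) = 1/169

Step 1 — x − y = 9 − 4910 = -4901. Step 2 — v_13(-4901) = 2 (factor: -4901 = −(13^2 · 29); the sign does not affect v_p). Step 3 — |x − y|_13 = 13^{-2} = 1/169.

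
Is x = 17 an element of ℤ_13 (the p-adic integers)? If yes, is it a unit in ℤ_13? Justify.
x ∈ ℤ_13^× (unit); v_13(x) = 0

ℤ_13 = {x ∈ ℚ_13 : v_13(x) ≥ 0} and ℤ_13^× = {x ∈ ℤ_13 : v_13(x) = 0}. Here v_13(17) = v_13(num) − v_13(den) = 0; compare against these criteria.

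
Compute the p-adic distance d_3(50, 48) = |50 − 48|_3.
d_3(50, 48) = 1

Step 1 — x − y = 50 − 48 = 2. Step 2 — v_3(2) = 0 (factor: 2 = (3^0 · 2); the sign does not affect v_p). Step 3 — |x − y|_3 = 3^{0} = 1.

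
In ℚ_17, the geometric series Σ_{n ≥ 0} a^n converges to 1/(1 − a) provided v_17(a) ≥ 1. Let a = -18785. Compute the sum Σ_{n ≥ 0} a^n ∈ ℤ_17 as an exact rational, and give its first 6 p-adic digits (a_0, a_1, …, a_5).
Σ a^n = 1/(1 − a) = 1/18786;  first 6 digits = (1, 0, 3, 13, 8, 10)

v_17(a) = 2 ≥ 1, so the series converges in ℤ_17 to 1/(1 − a) = 1/(1 − (-18785)) = 1/18786. Expand this rational in ℤ_17: compute digits iteratively via d_i = x_i mod 17, x_{i+1} = (x_i − d_i)/17. The first 6 digits are (1, 0, 3, 13, 8, 10).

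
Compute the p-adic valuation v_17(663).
v_17(663) = 1

v_17(n) is the largest exponent k such that 17^k divides n. Factor out: 663 = 17^1 · 39. (Sign doesn't affect v_p.) So v_17(663) = 1.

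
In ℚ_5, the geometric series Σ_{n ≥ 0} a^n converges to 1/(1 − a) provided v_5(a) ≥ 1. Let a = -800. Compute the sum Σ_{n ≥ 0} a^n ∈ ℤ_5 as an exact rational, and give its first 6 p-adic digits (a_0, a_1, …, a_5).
Σ a^n = 1/(1 − a) = 1/801;  first 6 digits = (1, 0, 3, 3, 2, 4)

v_5(a) = 2 ≥ 1, so the series converges in ℤ_5 to 1/(1 − a) = 1/(1 − (-800)) = 1/801. Expand this rational in ℤ_5: compute digits iteratively via d_i = x_i mod 5, x_{i+1} = (x_i − d_i)/5. The first 6 digits are (1, 0, 3, 3, 2, 4).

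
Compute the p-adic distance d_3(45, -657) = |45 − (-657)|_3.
d_3(45, -657) = 1/27

Step 1 — x − y = 45 − (-657) = 702. Step 2 — v_3(702) = 3 (factor: 702 = (3^3 · 26); the sign does not affect v_p). Step 3 — |x − y|_3 = 3^{-3} = 1/27.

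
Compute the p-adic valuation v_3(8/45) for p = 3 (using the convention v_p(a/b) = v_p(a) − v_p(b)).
v_3(8/45) = -2

Factor powers of 3 from the numerator and denominator of the reduced fraction: 8 = 3^0 · 8 and 45 = 3^2 · 5. Apply v_p(a/b) = v_p(a) − v_p(b): v_3(8/45) = 0 − 2 = -2.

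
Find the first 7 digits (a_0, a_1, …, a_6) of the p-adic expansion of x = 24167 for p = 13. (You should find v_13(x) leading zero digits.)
(a_0, …, a_6) = (0, 0, 0, 11, 0, 0, 0)

v_13(24167) = 3, so a_0 = ... = a_2 = 0. Factor out: x = 13^3 · u with u = 11 a unit in ℤ_13. Expand u iteratively via a_{v+i} = u_i mod 13, u_{i+1} = (u_i − a_{v+i})/13:
  u_0 = 11;  a_3 = 11;  u_1 = (u_0 − 11)/13 = 0
  u_1 = 0;  a_4 = 0;  u_2 = (u_1 − 0)/13 = 0
  u_2 = 0;  a_5 = 0;  u_3 = (u_2 − 0)/13 = 0
  u_3 = 0;  a_6 = 0;  u_4 = (u_3 − 0)/13 = 0
Digits: (0, 0, 0, 11, 0, 0, 0).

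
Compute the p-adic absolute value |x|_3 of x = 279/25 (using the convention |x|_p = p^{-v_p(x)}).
|279/25|_3 = 1/9

Step 1 — compute v_3(x) by factoring powers of 3 out of the numerator and denominator: v_3(279/25) = 2. Step 2 — apply |x|_p = p^{-v_p(x)} = 3^{-2} = 1/9.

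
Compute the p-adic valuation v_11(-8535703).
v_11(-8535703) = 5

v_11(n) is the largest exponent k such that 11^k divides n. Factor out: -8535703 = -11^5 · 53. (Sign doesn't affect v_p.) So v_11(-8535703) = 5.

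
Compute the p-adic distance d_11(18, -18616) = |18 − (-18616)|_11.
d_11(18, -18616) = 1/1331

Step 1 — x − y = 18 − (-18616) = 18634. Step 2 — v_11(18634) = 3 (factor: 18634 = (11^3 · 14); the sign does not affect v_p). Step 3 — |x − y|_11 = 11^{-3} = 1/1331.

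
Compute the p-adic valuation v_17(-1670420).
v_17(-1670420) = 4

v_17(n) is the largest exponent k such that 17^k divides n. Factor out: -1670420 = -17^4 · 20. (Sign doesn't affect v_p.) So v_17(-1670420) = 4.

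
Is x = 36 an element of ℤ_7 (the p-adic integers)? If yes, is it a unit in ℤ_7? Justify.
x ∈ ℤ_7^× (unit); v_7(x) = 0

ℤ_7 = {x ∈ ℚ_7 : v_7(x) ≥ 0} and ℤ_7^× = {x ∈ ℤ_7 : v_7(x) = 0}. Here v_7(36) = v_7(num) − v_7(den) = 0; compare against these criteria.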